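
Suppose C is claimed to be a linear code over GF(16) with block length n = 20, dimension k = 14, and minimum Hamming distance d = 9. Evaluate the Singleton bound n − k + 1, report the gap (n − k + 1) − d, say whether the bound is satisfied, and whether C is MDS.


Singleton RHS = n − k + 1 = 7, slack = -2, bound violated (no such code; not MDS).

Singleton bound: d ≤ n − k + 1.
Here n = 20, k = 14, so n − k + 1 = 7.
Given d = 9, check d ≤ 7: NO.
Slack = (n − k + 1) − d = -2.
The slack is negative: d = 9 exceeds n − k + 1 = 7 by 2, so the Singleton bound is violated and no linear [20, 14, 9]_16 code can exist. In particular it is not MDS (MDS requires d = n − k + 1 exactly).
Description: the claimed parameters are [20, 14, 9]_16; such a code would be impossible (violates the Singleton bound).


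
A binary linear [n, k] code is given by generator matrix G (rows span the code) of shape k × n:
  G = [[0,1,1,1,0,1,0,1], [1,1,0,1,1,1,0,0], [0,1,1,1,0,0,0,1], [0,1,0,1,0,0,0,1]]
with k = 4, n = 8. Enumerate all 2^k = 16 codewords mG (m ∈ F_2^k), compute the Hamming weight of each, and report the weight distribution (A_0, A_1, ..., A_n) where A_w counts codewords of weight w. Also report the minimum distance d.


Weight distribution: A_0 = 1, A_1 = 2, A_2 = 1, A_3 = 2, A_4 = 5, A_5 = 4, A_6 = 1. Minimum distance d = 1.

Enumerate all 2^4 = 16 messages m ∈ F_2^4.
For each, compute codeword c = mG in F_2^8, then tally its weight.
  m = 0000 → c = 00000000, weight = 0.
  m = 1000 → c = 01110101, weight = 5.
  m = 0100 → c = 11011100, weight = 5.
  m = 1100 → c = 10101001, weight = 4.
  m = 0010 → c = 01110001, weight = 4.
  m = 1010 → c = 00000100, weight = 1.
  m = 0110 → c = 10101101, weight = 5.
  m = 1110 → c = 11011000, weight = 4.
  m = 0001 → c = 01010001, weight = 3.
  m = 1001 → c = 00100100, weight = 2.
  m = 0101 → c = 10001101, weight = 4.
  m = 1101 → c = 11111000, weight = 5.
  m = 0011 → c = 00100000, weight = 1.
  m = 1011 → c = 01010101, weight = 4.
  m = 0111 → c = 11111100, weight = 6.
  m = 1111 → c = 10001001, weight = 3.
Tally weights:
  weight 0: 1 codewords.
  weight 1: 2 codewords.
  weight 2: 1 codewords.
  weight 3: 2 codewords.
  weight 4: 5 codewords.
  weight 5: 4 codewords.
  weight 6: 1 codewords.
Minimum distance d = smallest w > 0 with A_w > 0 = 1.
Sanity: Σ A_w = 16 = 2^4 = 16 ✓.


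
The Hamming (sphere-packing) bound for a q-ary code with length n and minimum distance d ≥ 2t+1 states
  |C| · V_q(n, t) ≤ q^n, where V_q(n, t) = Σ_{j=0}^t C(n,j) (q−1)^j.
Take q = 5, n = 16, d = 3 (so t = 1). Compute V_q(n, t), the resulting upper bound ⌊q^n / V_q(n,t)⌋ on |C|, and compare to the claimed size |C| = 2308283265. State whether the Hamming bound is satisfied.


V_q(n, t) = 65, q^n = 152587890625, Hamming bound = 2347506009, |C| = 2308283265 ≤ bound (satisfied).

Step 1: Compute V_q(n, t) = Σ_{j=0}^1 C(n, j) (q−1)^j.
  j = 0: C(16,0)·(4)^0 = 1·1 = 1.
  j = 1: C(16,1)·(4)^1 = 16·4 = 64.
  V_q(n, t) = 1 + 64 = 65.
Step 2: q^n = 5^16 = 152587890625.
Step 3: Hamming bound ⌊q^n / V_q(n,t)⌋ = ⌊152587890625/65⌋ = 2347506009.
Step 4: Compare |C| = 2308283265 to 2347506009: satisfied.
The claimed |C| lies below the Hamming bound.


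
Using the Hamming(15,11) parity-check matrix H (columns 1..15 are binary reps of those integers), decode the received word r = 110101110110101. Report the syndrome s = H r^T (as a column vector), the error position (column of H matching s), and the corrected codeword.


s = (1, 1, 0, 1)^T, error position = 13, corrected codeword c = 110101110110001

Compute s = H r^T mod 2 one row at a time:
  s_1 = 1 + 0 + 1 + 1 + 0 + 1 + 0 + 1 = 5 ≡ 1 (mod 2).
  s_2 = 1 + 0 + 1 + 1 + 0 + 1 + 0 + 1 = 5 ≡ 1 (mod 2).
  s_3 = 1 + 0 + 1 + 1 + 1 + 1 + 0 + 1 = 6 ≡ 0 (mod 2).
  s_4 = 1 + 0 + 0 + 1 + 0 + 1 + 1 + 1 = 5 ≡ 1 (mod 2).
s = (1, 1, 0, 1)^T — this equals column 13 of H (binary 1101), so error is at position 13.
Correct: flip bit 13 of r = 110101110110101 to get c = 110101110110001.


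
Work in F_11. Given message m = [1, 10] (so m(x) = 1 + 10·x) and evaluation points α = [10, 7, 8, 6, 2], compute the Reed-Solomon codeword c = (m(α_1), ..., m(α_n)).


c = [2, 5, 4, 6, 10]

Message polynomial: m(x) = 1 + 10·x (mod 11).
For each evaluation point α_i, compute m(α_i) mod 11:
  α_1 = 10: Horner steps 10 → 2, so m(10) = 2.
  α_2 = 7: Horner steps 10 → 5, so m(7) = 5.
  α_3 = 8: Horner steps 10 → 4, so m(8) = 4.
  α_4 = 6: Horner steps 10 → 6, so m(6) = 6.
  α_5 = 2: Horner steps 10 → 10, so m(2) = 10.
Codeword c = [2, 5, 4, 6, 10] ∈ F_11^5.


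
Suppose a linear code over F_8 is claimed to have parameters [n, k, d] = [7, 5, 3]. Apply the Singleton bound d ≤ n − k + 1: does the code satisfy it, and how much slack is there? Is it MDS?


Singleton RHS = n − k + 1 = 3, slack = 0, bound satisfied, MDS.

Singleton bound: d ≤ n − k + 1.
Here n = 7, k = 5, so n − k + 1 = 3.
Given d = 3, check d ≤ 3: YES.
Slack = (n − k + 1) − d = 0.
The code is MDS (slack = 0).
Description: the claimed parameters are [7, 5, 3]_8; such a code would be MDS (meets Singleton bound).


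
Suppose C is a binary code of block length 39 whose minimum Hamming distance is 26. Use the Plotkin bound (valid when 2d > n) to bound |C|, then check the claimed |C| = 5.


Plotkin bound M ≤ 4; given |C| = 5 > bound (violated).

Check applicability: 2d = 52, n = 39.
2d − n = 13 > 0, so Plotkin applies.
Compute d/(2d−n) = 26/13 ≈ 2.0000.
⌊d/(2d−n)⌋ = 2.
Plotkin bound: M ≤ 2·2 = 4.
Given |C| = 5, check: VIOLATED.
This |C| is above the Plotkin bound, so no binary code with n = 39, d = 26 and 5 codewords exists.


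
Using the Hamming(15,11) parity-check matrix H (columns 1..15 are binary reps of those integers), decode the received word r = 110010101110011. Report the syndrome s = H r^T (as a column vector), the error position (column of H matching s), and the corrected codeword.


s = (1, 0, 0, 0)^T, error position = 8, corrected codeword c = 110010111110011

Compute s = H r^T mod 2 one row at a time:
  s_1 = 0 + 1 + 1 + 1 + 0 + 0 + 1 + 1 = 5 ≡ 1 (mod 2).
  s_2 = 0 + 1 + 0 + 1 + 0 + 0 + 1 + 1 = 4 ≡ 0 (mod 2).
  s_3 = 1 + 0 + 0 + 1 + 1 + 1 + 1 + 1 = 6 ≡ 0 (mod 2).
  s_4 = 1 + 0 + 1 + 1 + 1 + 1 + 0 + 1 = 6 ≡ 0 (mod 2).
s = (1, 0, 0, 0)^T — this equals column 8 of H (binary 1000), so error is at position 8.
Correct: flip bit 8 of r = 110010101110011 to get c = 110010111110011.


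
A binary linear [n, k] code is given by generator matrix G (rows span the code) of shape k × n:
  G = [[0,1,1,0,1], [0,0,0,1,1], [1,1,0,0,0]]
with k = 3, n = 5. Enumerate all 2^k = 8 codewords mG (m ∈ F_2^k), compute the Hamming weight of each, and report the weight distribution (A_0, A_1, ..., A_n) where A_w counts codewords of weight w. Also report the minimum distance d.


Weight distribution: A_0 = 1, A_2 = 2, A_3 = 4, A_4 = 1. Minimum distance d = 2.

Enumerate all 2^3 = 8 messages m ∈ F_2^3.
For each, compute codeword c = mG in F_2^5, then tally its weight.
  m = 000 → c = 00000, weight = 0.
  m = 100 → c = 01101, weight = 3.
  m = 010 → c = 00011, weight = 2.
  m = 110 → c = 01110, weight = 3.
  m = 001 → c = 11000, weight = 2.
  m = 101 → c = 10101, weight = 3.
  m = 011 → c = 11011, weight = 4.
  m = 111 → c = 10110, weight = 3.
Tally weights:
  weight 0: 1 codewords.
  weight 2: 2 codewords.
  weight 3: 4 codewords.
  weight 4: 1 codewords.
Minimum distance d = smallest w > 0 with A_w > 0 = 2.
Sanity: Σ A_w = 8 = 2^3 = 8 ✓.


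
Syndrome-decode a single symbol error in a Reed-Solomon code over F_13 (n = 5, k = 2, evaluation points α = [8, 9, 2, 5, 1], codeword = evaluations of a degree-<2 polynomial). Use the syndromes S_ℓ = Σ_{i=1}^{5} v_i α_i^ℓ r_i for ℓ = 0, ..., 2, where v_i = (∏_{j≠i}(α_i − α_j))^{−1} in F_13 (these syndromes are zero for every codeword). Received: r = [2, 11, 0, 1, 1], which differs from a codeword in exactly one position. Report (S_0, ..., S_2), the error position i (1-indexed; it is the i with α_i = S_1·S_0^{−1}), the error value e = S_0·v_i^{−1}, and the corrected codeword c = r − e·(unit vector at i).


S = (12, 12, 12), error at position 5, error magnitude e = 10, c = [2, 11, 0, 1, 4].

Step 1: column multipliers v_i = (∏_{j≠i}(α_i − α_j))^{−1} mod 13.
  i = 1 (α = 8): (8−9)(8−2)(8−5)(8−1) = (−1)·6·3·7 = −126 ≡ 4, so v_1 = 4^{−1} = 10 (mod 13).
  i = 2 (α = 9): (9−8)(9−2)(9−5)(9−1) = 1·7·4·8 = 224 ≡ 3, so v_2 = 3^{−1} = 9 (mod 13).
  i = 3 (α = 2): (2−8)(2−9)(2−5)(2−1) = (−6)·(−7)·(−3)·1 = −126 ≡ 4, so v_3 = 4^{−1} = 10 (mod 13).
  i = 4 (α = 5): (5−8)(5−9)(5−2)(5−1) = (−3)·(−4)·3·4 = 144 ≡ 1, so v_4 = 1^{−1} = 1 (mod 13).
  i = 5 (α = 1): (1−8)(1−9)(1−2)(1−5) = (−7)·(−8)·(−1)·(−4) = 224 ≡ 3, so v_5 = 3^{−1} = 9 (mod 13).
  v = [10, 9, 10, 1, 9].
Step 2: syndromes of r = [2, 11, 0, 1, 1] (all sums mod 13).
  S_0 = Σ v_i r_i = 10·2 + 9·11 + 10·0 + 1·1 + 9·1 = 129 ≡ 12.
  S_1 = Σ v_i α_i r_i = 10·8·2 + 9·9·11 + 10·2·0 + 1·5·1 + 9·1·1 = 1065 ≡ 12.
  α_i^2 mod 13 = [12, 3, 4, 12, 1].
  S_2 = Σ v_i α_i^2 r_i = 10·12·2 + 9·3·11 + 10·4·0 + 1·12·1 + 9·1·1 = 558 ≡ 12.
  S = (12, 12, 12) ≠ 0, so r is not a codeword (an error is present).
Step 3: locate the error. For a single error e at position i, S_ℓ = v_i·e·α_i^ℓ, so α_err = S_1/S_0.
  S_0^{−1} = 12^{−1} = 12 (mod 13), so α_err = 12·12 = 144 ≡ 1 = α_5. Error position i = 5.
  Consistency check: S_2/S_1 = 12·12 = 144 ≡ 1 = α_err ✓ (single-error assumption holds).
Step 4: error magnitude e = S_0/v_5 = S_0·∏_{j≠5}(α_5 − α_j) = 12·3 = 36 ≡ 10 (mod 13).
Step 5: correct position 5: c_5 = r_5 − e = 1 − 10 ≡ 4 (mod 13). Hence c = [2, 11, 0, 1, 4].
  Check: interpolating c through the α_i gives m(x) = 8 + 9·x (degree < 2) with m(α_i) = c_i for every i, so c is indeed a codeword.


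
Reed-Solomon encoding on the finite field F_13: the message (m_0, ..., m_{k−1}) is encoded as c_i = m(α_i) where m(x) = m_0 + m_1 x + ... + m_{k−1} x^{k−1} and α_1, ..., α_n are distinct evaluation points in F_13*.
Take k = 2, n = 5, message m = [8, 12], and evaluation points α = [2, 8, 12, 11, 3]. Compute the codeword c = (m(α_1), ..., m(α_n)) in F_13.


c = [6, 0, 9, 10, 5]

Message polynomial: m(x) = 8 + 12·x (mod 13).
For each evaluation point α_i, compute m(α_i) mod 13:
  α_1 = 2: Horner steps 12 → 6, so m(2) = 6.
  α_2 = 8: Horner steps 12 → 0, so m(8) = 0.
  α_3 = 12: Horner steps 12 → 9, so m(12) = 9.
  α_4 = 11: Horner steps 12 → 10, so m(11) = 10.
  α_5 = 3: Horner steps 12 → 5, so m(3) = 5.
Codeword c = [6, 0, 9, 10, 5] ∈ F_13^5.


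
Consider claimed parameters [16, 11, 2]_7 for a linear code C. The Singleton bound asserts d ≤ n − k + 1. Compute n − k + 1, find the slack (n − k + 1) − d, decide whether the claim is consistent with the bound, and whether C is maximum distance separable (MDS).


Singleton RHS = n − k + 1 = 6, slack = 4, bound satisfied, not MDS.

Singleton bound: d ≤ n − k + 1.
Here n = 16, k = 11, so n − k + 1 = 6.
Given d = 2, check d ≤ 6: YES.
Slack = (n − k + 1) − d = 4.
The code is NOT MDS (slack = 4 > 0).
Description: the claimed parameters are [16, 11, 2]_7; such a code would be non-MDS.


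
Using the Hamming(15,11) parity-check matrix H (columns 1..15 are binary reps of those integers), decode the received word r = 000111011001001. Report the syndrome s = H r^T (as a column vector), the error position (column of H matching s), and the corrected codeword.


s = (0, 1, 0, 1)^T, error position = 5, corrected codeword c = 000101011001001

Compute s = H r^T mod 2 one row at a time:
  s_1 = 1 + 1 + 0 + 0 + 1 + 0 + 0 + 1 = 4 ≡ 0 (mod 2).
  s_2 = 1 + 1 + 1 + 0 + 1 + 0 + 0 + 1 = 5 ≡ 1 (mod 2).
  s_3 = 0 + 0 + 1 + 0 + 0 + 0 + 0 + 1 = 2 ≡ 0 (mod 2).
  s_4 = 0 + 0 + 1 + 0 + 1 + 0 + 0 + 1 = 3 ≡ 1 (mod 2).
s = (0, 1, 0, 1)^T — this equals column 5 of H (binary 0101), so error is at position 5.
Correct: flip bit 5 of r = 000111011001001 to get c = 000101011001001.


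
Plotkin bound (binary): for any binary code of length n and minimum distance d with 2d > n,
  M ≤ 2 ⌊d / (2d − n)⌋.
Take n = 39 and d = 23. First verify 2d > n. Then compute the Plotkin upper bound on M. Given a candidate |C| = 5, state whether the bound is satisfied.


Plotkin bound M ≤ 6; given |C| = 5 ≤ bound (satisfied).

Check applicability: 2d = 46, n = 39.
2d − n = 7 > 0, so Plotkin applies.
Compute d/(2d−n) = 23/7 ≈ 3.2857.
⌊d/(2d−n)⌋ = 3.
Plotkin bound: M ≤ 2·3 = 6.
Given |C| = 5, check: satisfied.
This |C| is below the Plotkin bound.


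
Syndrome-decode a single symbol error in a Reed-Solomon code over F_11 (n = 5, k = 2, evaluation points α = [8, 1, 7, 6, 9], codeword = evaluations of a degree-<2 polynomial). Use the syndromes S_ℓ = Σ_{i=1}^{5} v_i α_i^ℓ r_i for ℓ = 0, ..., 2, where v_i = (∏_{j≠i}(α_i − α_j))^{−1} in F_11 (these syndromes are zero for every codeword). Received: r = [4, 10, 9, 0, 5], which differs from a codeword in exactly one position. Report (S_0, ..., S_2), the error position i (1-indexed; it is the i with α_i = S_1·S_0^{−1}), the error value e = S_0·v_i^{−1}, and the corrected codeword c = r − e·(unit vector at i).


S = (1, 8, 9), error at position 1, error magnitude e = 8, c = [7, 10, 9, 0, 5].

Step 1: column multipliers v_i = (∏_{j≠i}(α_i − α_j))^{−1} mod 11.
  i = 1 (α = 8): (8−1)(8−7)(8−6)(8−9) = 7·1·2·(−1) = −14 ≡ 8, so v_1 = 8^{−1} = 7 (mod 11).
  i = 2 (α = 1): (1−8)(1−7)(1−6)(1−9) = (−7)·(−6)·(−5)·(−8) = 1680 ≡ 8, so v_2 = 8^{−1} = 7 (mod 11).
  i = 3 (α = 7): (7−8)(7−1)(7−6)(7−9) = (−1)·6·1·(−2) = 12 ≡ 1, so v_3 = 1^{−1} = 1 (mod 11).
  i = 4 (α = 6): (6−8)(6−1)(6−7)(6−9) = (−2)·5·(−1)·(−3) = −30 ≡ 3, so v_4 = 3^{−1} = 4 (mod 11).
  i = 5 (α = 9): (9−8)(9−1)(9−7)(9−6) = 1·8·2·3 = 48 ≡ 4, so v_5 = 4^{−1} = 3 (mod 11).
  v = [7, 7, 1, 4, 3].
Step 2: syndromes of r = [4, 10, 9, 0, 5] (all sums mod 11).
  S_0 = Σ v_i r_i = 7·4 + 7·10 + 1·9 + 4·0 + 3·5 = 122 ≡ 1.
  S_1 = Σ v_i α_i r_i = 7·8·4 + 7·1·10 + 1·7·9 + 4·6·0 + 3·9·5 = 492 ≡ 8.
  α_i^2 mod 11 = [9, 1, 5, 3, 4].
  S_2 = Σ v_i α_i^2 r_i = 7·9·4 + 7·1·10 + 1·5·9 + 4·3·0 + 3·4·5 = 427 ≡ 9.
  S = (1, 8, 9) ≠ 0, so r is not a codeword (an error is present).
Step 3: locate the error. For a single error e at position i, S_ℓ = v_i·e·α_i^ℓ, so α_err = S_1/S_0.
  S_0^{−1} = 1^{−1} = 1 (mod 11), so α_err = 8·1 = 8 ≡ 8 = α_1. Error position i = 1.
  Consistency check: S_2/S_1 = 9·7 = 63 ≡ 8 = α_err ✓ (single-error assumption holds).
Step 4: error magnitude e = S_0/v_1 = S_0·∏_{j≠1}(α_1 − α_j) = 1·8 = 8 ≡ 8 (mod 11).
Step 5: correct position 1: c_1 = r_1 − e = 4 − 8 ≡ 7 (mod 11). Hence c = [7, 10, 9, 0, 5].
  Check: interpolating c through the α_i gives m(x) = 1 + 9·x (degree < 2) with m(α_i) = c_i for every i, so c is indeed a codeword.


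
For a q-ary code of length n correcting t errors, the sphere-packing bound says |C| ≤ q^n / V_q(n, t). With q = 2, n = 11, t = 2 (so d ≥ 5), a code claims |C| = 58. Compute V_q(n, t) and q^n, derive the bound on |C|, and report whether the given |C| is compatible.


V_q(n, t) = 67, q^n = 2048, Hamming bound = 30, |C| = 58 > bound (violated).

Step 1: Compute V_q(n, t) = Σ_{j=0}^2 C(n, j) (q−1)^j.
  j = 0: C(11,0)·(1)^0 = 1·1 = 1.
  j = 1: C(11,1)·(1)^1 = 11·1 = 11.
  j = 2: C(11,2)·(1)^2 = 55·1 = 55.
  V_q(n, t) = 1 + 11 + 55 = 67.
Step 2: q^n = 2^11 = 2048.
Step 3: Hamming bound ⌊q^n / V_q(n,t)⌋ = ⌊2048/67⌋ = 30.
Step 4: Compare |C| = 58 to 30: violated.
The claimed |C| lies above the Hamming bound, so no 2-ary code of length 11 with d ≥ 5 can have 58 codewords.


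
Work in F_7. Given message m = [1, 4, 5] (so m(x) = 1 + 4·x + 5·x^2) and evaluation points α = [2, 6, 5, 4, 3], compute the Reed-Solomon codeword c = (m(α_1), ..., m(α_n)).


c = [1, 2, 6, 6, 2]

Message polynomial: m(x) = 1 + 4·x + 5·x^2 (mod 7).
For each evaluation point α_i, compute m(α_i) mod 7:
  α_1 = 2: Horner steps 5 → 0 → 1, so m(2) = 1.
  α_2 = 6: Horner steps 5 → 6 → 2, so m(6) = 2.
  α_3 = 5: Horner steps 5 → 1 → 6, so m(5) = 6.
  α_4 = 4: Horner steps 5 → 3 → 6, so m(4) = 6.
  α_5 = 3: Horner steps 5 → 5 → 2, so m(3) = 2.
Codeword c = [1, 2, 6, 6, 2] ∈ F_7^5.


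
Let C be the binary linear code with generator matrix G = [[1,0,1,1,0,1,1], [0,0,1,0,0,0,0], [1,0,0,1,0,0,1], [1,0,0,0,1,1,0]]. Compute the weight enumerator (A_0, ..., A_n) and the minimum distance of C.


Weight distribution: A_0 = 1, A_1 = 2, A_2 = 2, A_3 = 4, A_4 = 5, A_5 = 2. Minimum distance d = 1.

Enumerate all 2^4 = 16 messages m ∈ F_2^4.
For each, compute codeword c = mG in F_2^7, then tally its weight.
  m = 0000 → c = 0000000, weight = 0.
  m = 1000 → c = 1011011, weight = 5.
  m = 0100 → c = 0010000, weight = 1.
  m = 1100 → c = 1001011, weight = 4.
  m = 0010 → c = 1001001, weight = 3.
  m = 1010 → c = 0010010, weight = 2.
  m = 0110 → c = 1011001, weight = 4.
  m = 1110 → c = 0000010, weight = 1.
  m = 0001 → c = 1000110, weight = 3.
  m = 1001 → c = 0011101, weight = 4.
  m = 0101 → c = 1010110, weight = 4.
  m = 1101 → c = 0001101, weight = 3.
  m = 0011 → c = 0001111, weight = 4.
  m = 1011 → c = 1010100, weight = 3.
  m = 0111 → c = 0011111, weight = 5.
  m = 1111 → c = 1000100, weight = 2.
Tally weights:
  weight 0: 1 codewords.
  weight 1: 2 codewords.
  weight 2: 2 codewords.
  weight 3: 4 codewords.
  weight 4: 5 codewords.
  weight 5: 2 codewords.
Minimum distance d = smallest w > 0 with A_w > 0 = 1.
Sanity: Σ A_w = 16 = 2^4 = 16 ✓.


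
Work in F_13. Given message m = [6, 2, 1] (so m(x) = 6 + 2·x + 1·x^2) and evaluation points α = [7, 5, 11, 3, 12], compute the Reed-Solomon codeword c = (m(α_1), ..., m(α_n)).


c = [4, 2, 6, 8, 5]

Message polynomial: m(x) = 6 + 2·x + 1·x^2 (mod 13).
For each evaluation point α_i, compute m(α_i) mod 13:
  α_1 = 7: Horner steps 1 → 9 → 4, so m(7) = 4.
  α_2 = 5: Horner steps 1 → 7 → 2, so m(5) = 2.
  α_3 = 11: Horner steps 1 → 0 → 6, so m(11) = 6.
  α_4 = 3: Horner steps 1 → 5 → 8, so m(3) = 8.
  α_5 = 12: Horner steps 1 → 1 → 5, so m(12) = 5.
Codeword c = [4, 2, 6, 8, 5] ∈ F_13^5.


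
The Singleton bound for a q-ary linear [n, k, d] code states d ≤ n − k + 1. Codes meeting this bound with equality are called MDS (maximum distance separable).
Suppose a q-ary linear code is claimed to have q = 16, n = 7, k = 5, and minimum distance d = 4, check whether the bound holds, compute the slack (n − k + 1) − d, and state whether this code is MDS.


Singleton RHS = n − k + 1 = 3, slack = -1, bound violated (no such code; not MDS).

Singleton bound: d ≤ n − k + 1.
Here n = 7, k = 5, so n − k + 1 = 3.
Given d = 4, check d ≤ 3: NO.
Slack = (n − k + 1) − d = -1.
The slack is negative: d = 4 exceeds n − k + 1 = 3 by 1, so the Singleton bound is violated and no linear [7, 5, 4]_16 code can exist. In particular it is not MDS (MDS requires d = n − k + 1 exactly).
Description: the claimed parameters are [7, 5, 4]_16; such a code would be impossible (violates the Singleton bound).


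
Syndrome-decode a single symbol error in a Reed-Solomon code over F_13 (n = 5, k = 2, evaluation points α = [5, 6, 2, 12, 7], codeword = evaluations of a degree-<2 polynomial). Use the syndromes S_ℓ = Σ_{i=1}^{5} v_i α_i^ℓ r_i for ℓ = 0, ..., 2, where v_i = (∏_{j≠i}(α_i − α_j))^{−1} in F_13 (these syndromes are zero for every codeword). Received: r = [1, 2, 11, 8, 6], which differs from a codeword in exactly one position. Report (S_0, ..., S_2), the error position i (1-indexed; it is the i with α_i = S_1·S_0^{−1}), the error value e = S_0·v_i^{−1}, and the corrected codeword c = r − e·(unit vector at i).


S = (8, 4, 2), error at position 5, error magnitude e = 3, c = [1, 2, 11, 8, 3].

Step 1: column multipliers v_i = (∏_{j≠i}(α_i − α_j))^{−1} mod 13.
  i = 1 (α = 5): (5−6)(5−2)(5−12)(5−7) = (−1)·3·(−7)·(−2) = −42 ≡ 10, so v_1 = 10^{−1} = 4 (mod 13).
  i = 2 (α = 6): (6−5)(6−2)(6−12)(6−7) = 1·4·(−6)·(−1) = 24 ≡ 11, so v_2 = 11^{−1} = 6 (mod 13).
  i = 3 (α = 2): (2−5)(2−6)(2−12)(2−7) = (−3)·(−4)·(−10)·(−5) = 600 ≡ 2, so v_3 = 2^{−1} = 7 (mod 13).
  i = 4 (α = 12): (12−5)(12−6)(12−2)(12−7) = 7·6·10·5 = 2100 ≡ 7, so v_4 = 7^{−1} = 2 (mod 13).
  i = 5 (α = 7): (7−5)(7−6)(7−2)(7−12) = 2·1·5·(−5) = −50 ≡ 2, so v_5 = 2^{−1} = 7 (mod 13).
  v = [4, 6, 7, 2, 7].
Step 2: syndromes of r = [1, 2, 11, 8, 6] (all sums mod 13).
  S_0 = Σ v_i r_i = 4·1 + 6·2 + 7·11 + 2·8 + 7·6 = 151 ≡ 8.
  S_1 = Σ v_i α_i r_i = 4·5·1 + 6·6·2 + 7·2·11 + 2·12·8 + 7·7·6 = 732 ≡ 4.
  α_i^2 mod 13 = [12, 10, 4, 1, 10].
  S_2 = Σ v_i α_i^2 r_i = 4·12·1 + 6·10·2 + 7·4·11 + 2·1·8 + 7·10·6 = 912 ≡ 2.
  S = (8, 4, 2) ≠ 0, so r is not a codeword (an error is present).
Step 3: locate the error. For a single error e at position i, S_ℓ = v_i·e·α_i^ℓ, so α_err = S_1/S_0.
  S_0^{−1} = 8^{−1} = 5 (mod 13), so α_err = 4·5 = 20 ≡ 7 = α_5. Error position i = 5.
  Consistency check: S_2/S_1 = 2·10 = 20 ≡ 7 = α_err ✓ (single-error assumption holds).
Step 4: error magnitude e = S_0/v_5 = S_0·∏_{j≠5}(α_5 − α_j) = 8·2 = 16 ≡ 3 (mod 13).
Step 5: correct position 5: c_5 = r_5 − e = 6 − 3 ≡ 3 (mod 13). Hence c = [1, 2, 11, 8, 3].
  Check: interpolating c through the α_i gives m(x) = 9 + 1·x (degree < 2) with m(α_i) = c_i for every i, so c is indeed a codeword.


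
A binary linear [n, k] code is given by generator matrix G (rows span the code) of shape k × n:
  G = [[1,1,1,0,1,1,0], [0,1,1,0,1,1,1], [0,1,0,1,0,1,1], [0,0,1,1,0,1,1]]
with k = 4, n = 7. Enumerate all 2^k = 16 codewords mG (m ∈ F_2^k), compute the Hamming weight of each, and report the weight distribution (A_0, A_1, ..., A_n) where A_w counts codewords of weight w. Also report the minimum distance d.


Weight distribution: A_0 = 1, A_2 = 2, A_3 = 4, A_4 = 5, A_5 = 4. Minimum distance d = 2.

Enumerate all 2^4 = 16 messages m ∈ F_2^4.
For each, compute codeword c = mG in F_2^7, then tally its weight.
  m = 0000 → c = 0000000, weight = 0.
  m = 1000 → c = 1110110, weight = 5.
  m = 0100 → c = 0110111, weight = 5.
  m = 1100 → c = 1000001, weight = 2.
  m = 0010 → c = 0101011, weight = 4.
  m = 1010 → c = 1011101, weight = 5.
  m = 0110 → c = 0011100, weight = 3.
  m = 1110 → c = 1101010, weight = 4.
  m = 0001 → c = 0011011, weight = 4.
  m = 1001 → c = 1101101, weight = 5.
  m = 0101 → c = 0101100, weight = 3.
  m = 1101 → c = 1011010, weight = 4.
  m = 0011 → c = 0110000, weight = 2.
  m = 1011 → c = 1000110, weight = 3.
  m = 0111 → c = 0000111, weight = 3.
  m = 1111 → c = 1110001, weight = 4.
Tally weights:
  weight 0: 1 codewords.
  weight 2: 2 codewords.
  weight 3: 4 codewords.
  weight 4: 5 codewords.
  weight 5: 4 codewords.
Minimum distance d = smallest w > 0 with A_w > 0 = 2.
Sanity: Σ A_w = 16 = 2^4 = 16 ✓.


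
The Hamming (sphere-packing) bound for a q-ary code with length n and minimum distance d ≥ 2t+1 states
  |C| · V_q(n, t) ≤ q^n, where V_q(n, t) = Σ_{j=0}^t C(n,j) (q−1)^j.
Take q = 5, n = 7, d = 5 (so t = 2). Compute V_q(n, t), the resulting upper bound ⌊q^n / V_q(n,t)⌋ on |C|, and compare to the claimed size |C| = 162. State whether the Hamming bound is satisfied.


V_q(n, t) = 365, q^n = 78125, Hamming bound = 214, |C| = 162 ≤ bound (satisfied).

Step 1: Compute V_q(n, t) = Σ_{j=0}^2 C(n, j) (q−1)^j.
  j = 0: C(7,0)·(4)^0 = 1·1 = 1.
  j = 1: C(7,1)·(4)^1 = 7·4 = 28.
  j = 2: C(7,2)·(4)^2 = 21·16 = 336.
  V_q(n, t) = 1 + 28 + 336 = 365.
Step 2: q^n = 5^7 = 78125.
Step 3: Hamming bound ⌊q^n / V_q(n,t)⌋ = ⌊78125/365⌋ = 214.
Step 4: Compare |C| = 162 to 214: satisfied.
The claimed |C| lies below the Hamming bound.


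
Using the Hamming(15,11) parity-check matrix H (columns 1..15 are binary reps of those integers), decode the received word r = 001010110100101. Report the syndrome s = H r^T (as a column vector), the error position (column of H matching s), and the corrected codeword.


s = (0, 0, 0, 1)^T, error position = 1, corrected codeword c = 101010110100101

Compute s = H r^T mod 2 one row at a time:
  s_1 = 1 + 0 + 1 + 0 + 0 + 1 + 0 + 1 = 4 ≡ 0 (mod 2).
  s_2 = 0 + 1 + 0 + 1 + 0 + 1 + 0 + 1 = 4 ≡ 0 (mod 2).
  s_3 = 0 + 1 + 0 + 1 + 1 + 0 + 0 + 1 = 4 ≡ 0 (mod 2).
  s_4 = 0 + 1 + 1 + 1 + 0 + 0 + 1 + 1 = 5 ≡ 1 (mod 2).
s = (0, 0, 0, 1)^T — this equals column 1 of H (binary 0001), so error is at position 1.
Correct: flip bit 1 of r = 001010110100101 to get c = 101010110100101.


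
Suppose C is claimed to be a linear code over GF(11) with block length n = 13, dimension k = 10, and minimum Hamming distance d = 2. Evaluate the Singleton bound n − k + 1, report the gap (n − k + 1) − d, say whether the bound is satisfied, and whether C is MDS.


Singleton RHS = n − k + 1 = 4, slack = 2, bound satisfied, not MDS.

Singleton bound: d ≤ n − k + 1.
Here n = 13, k = 10, so n − k + 1 = 4.
Given d = 2, check d ≤ 4: YES.
Slack = (n − k + 1) − d = 2.
The code is NOT MDS (slack = 2 > 0).
Description: the claimed parameters are [13, 10, 2]_11; such a code would be non-MDS.


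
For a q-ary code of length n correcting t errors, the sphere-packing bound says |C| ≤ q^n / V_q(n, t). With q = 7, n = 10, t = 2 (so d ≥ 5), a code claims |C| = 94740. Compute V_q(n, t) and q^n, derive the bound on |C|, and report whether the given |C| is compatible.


V_q(n, t) = 1681, q^n = 282475249, Hamming bound = 168040, |C| = 94740 ≤ bound (satisfied).

Step 1: Compute V_q(n, t) = Σ_{j=0}^2 C(n, j) (q−1)^j.
  j = 0: C(10,0)·(6)^0 = 1·1 = 1.
  j = 1: C(10,1)·(6)^1 = 10·6 = 60.
  j = 2: C(10,2)·(6)^2 = 45·36 = 1620.
  V_q(n, t) = 1 + 60 + 1620 = 1681.
Step 2: q^n = 7^10 = 282475249.
Step 3: Hamming bound ⌊q^n / V_q(n,t)⌋ = ⌊282475249/1681⌋ = 168040.
Step 4: Compare |C| = 94740 to 168040: satisfied.
The claimed |C| lies below the Hamming bound.


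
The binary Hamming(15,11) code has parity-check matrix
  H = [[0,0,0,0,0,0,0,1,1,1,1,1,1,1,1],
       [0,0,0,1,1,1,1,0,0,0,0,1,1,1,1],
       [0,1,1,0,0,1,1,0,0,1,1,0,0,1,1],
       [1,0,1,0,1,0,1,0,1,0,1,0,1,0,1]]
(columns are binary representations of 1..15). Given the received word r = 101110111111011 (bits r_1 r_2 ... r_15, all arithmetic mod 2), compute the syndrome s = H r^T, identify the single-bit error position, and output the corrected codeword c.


s = (1, 0, 0, 1)^T, error position = 9, corrected codeword c = 101110110111011

Compute s = H r^T mod 2 one row at a time:
  s_1 = 1 + 1 + 1 + 1 + 1 + 0 + 1 + 1 = 7 ≡ 1 (mod 2).
  s_2 = 1 + 1 + 0 + 1 + 1 + 0 + 1 + 1 = 6 ≡ 0 (mod 2).
  s_3 = 0 + 1 + 0 + 1 + 1 + 1 + 1 + 1 = 6 ≡ 0 (mod 2).
  s_4 = 1 + 1 + 1 + 1 + 1 + 1 + 0 + 1 = 7 ≡ 1 (mod 2).
s = (1, 0, 0, 1)^T — this equals column 9 of H (binary 1001), so error is at position 9.
Correct: flip bit 9 of r = 101110111111011 to get c = 101110110111011.


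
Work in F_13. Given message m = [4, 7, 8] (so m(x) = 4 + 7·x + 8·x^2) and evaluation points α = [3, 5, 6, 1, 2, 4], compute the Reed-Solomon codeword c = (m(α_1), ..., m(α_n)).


c = [6, 5, 9, 6, 11, 4]

Message polynomial: m(x) = 4 + 7·x + 8·x^2 (mod 13).
For each evaluation point α_i, compute m(α_i) mod 13:
  α_1 = 3: Horner steps 8 → 5 → 6, so m(3) = 6.
  α_2 = 5: Horner steps 8 → 8 → 5, so m(5) = 5.
  α_3 = 6: Horner steps 8 → 3 → 9, so m(6) = 9.
  α_4 = 1: Horner steps 8 → 2 → 6, so m(1) = 6.
  α_5 = 2: Horner steps 8 → 10 → 11, so m(2) = 11.
  α_6 = 4: Horner steps 8 → 0 → 4, so m(4) = 4.
Codeword c = [6, 5, 9, 6, 11, 4] ∈ F_13^6.


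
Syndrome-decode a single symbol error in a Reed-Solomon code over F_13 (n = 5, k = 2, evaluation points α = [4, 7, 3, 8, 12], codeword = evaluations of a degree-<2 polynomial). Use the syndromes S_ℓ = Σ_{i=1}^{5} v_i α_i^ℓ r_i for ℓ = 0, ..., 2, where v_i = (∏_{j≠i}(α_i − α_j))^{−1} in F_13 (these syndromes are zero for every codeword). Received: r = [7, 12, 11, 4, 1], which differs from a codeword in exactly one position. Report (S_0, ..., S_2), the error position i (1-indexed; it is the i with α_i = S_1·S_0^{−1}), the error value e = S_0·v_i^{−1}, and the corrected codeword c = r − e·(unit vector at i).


S = (7, 10, 5), error at position 2, error magnitude e = 4, c = [7, 8, 11, 4, 1].

Step 1: column multipliers v_i = (∏_{j≠i}(α_i − α_j))^{−1} mod 13.
  i = 1 (α = 4): (4−7)(4−3)(4−8)(4−12) = (−3)·1·(−4)·(−8) = −96 ≡ 8, so v_1 = 8^{−1} = 5 (mod 13).
  i = 2 (α = 7): (7−4)(7−3)(7−8)(7−12) = 3·4·(−1)·(−5) = 60 ≡ 8, so v_2 = 8^{−1} = 5 (mod 13).
  i = 3 (α = 3): (3−4)(3−7)(3−8)(3−12) = (−1)·(−4)·(−5)·(−9) = 180 ≡ 11, so v_3 = 11^{−1} = 6 (mod 13).
  i = 4 (α = 8): (8−4)(8−7)(8−3)(8−12) = 4·1·5·(−4) = −80 ≡ 11, so v_4 = 11^{−1} = 6 (mod 13).
  i = 5 (α = 12): (12−4)(12−7)(12−3)(12−8) = 8·5·9·4 = 1440 ≡ 10, so v_5 = 10^{−1} = 4 (mod 13).
  v = [5, 5, 6, 6, 4].
Step 2: syndromes of r = [7, 12, 11, 4, 1] (all sums mod 13).
  S_0 = Σ v_i r_i = 5·7 + 5·12 + 6·11 + 6·4 + 4·1 = 189 ≡ 7.
  S_1 = Σ v_i α_i r_i = 5·4·7 + 5·7·12 + 6·3·11 + 6·8·4 + 4·12·1 = 998 ≡ 10.
  α_i^2 mod 13 = [3, 10, 9, 12, 1].
  S_2 = Σ v_i α_i^2 r_i = 5·3·7 + 5·10·12 + 6·9·11 + 6·12·4 + 4·1·1 = 1591 ≡ 5.
  S = (7, 10, 5) ≠ 0, so r is not a codeword (an error is present).
Step 3: locate the error. For a single error e at position i, S_ℓ = v_i·e·α_i^ℓ, so α_err = S_1/S_0.
  S_0^{−1} = 7^{−1} = 2 (mod 13), so α_err = 10·2 = 20 ≡ 7 = α_2. Error position i = 2.
  Consistency check: S_2/S_1 = 5·4 = 20 ≡ 7 = α_err ✓ (single-error assumption holds).
Step 4: error magnitude e = S_0/v_2 = S_0·∏_{j≠2}(α_2 − α_j) = 7·8 = 56 ≡ 4 (mod 13).
Step 5: correct position 2: c_2 = r_2 − e = 12 − 4 ≡ 8 (mod 13). Hence c = [7, 8, 11, 4, 1].
  Check: interpolating c through the α_i gives m(x) = 10 + 9·x (degree < 2) with m(α_i) = c_i for every i, so c is indeed a codeword.


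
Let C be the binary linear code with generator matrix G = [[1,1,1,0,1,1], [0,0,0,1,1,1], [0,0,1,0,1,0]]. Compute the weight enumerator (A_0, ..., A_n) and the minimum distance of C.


Weight distribution: A_0 = 1, A_2 = 1, A_3 = 3, A_4 = 2, A_5 = 1. Minimum distance d = 2.

Enumerate all 2^3 = 8 messages m ∈ F_2^3.
For each, compute codeword c = mG in F_2^6, then tally its weight.
  m = 000 → c = 000000, weight = 0.
  m = 100 → c = 111011, weight = 5.
  m = 010 → c = 000111, weight = 3.
  m = 110 → c = 111100, weight = 4.
  m = 001 → c = 001010, weight = 2.
  m = 101 → c = 110001, weight = 3.
  m = 011 → c = 001101, weight = 3.
  m = 111 → c = 110110, weight = 4.
Tally weights:
  weight 0: 1 codewords.
  weight 2: 1 codewords.
  weight 3: 3 codewords.
  weight 4: 2 codewords.
  weight 5: 1 codewords.
Minimum distance d = smallest w > 0 with A_w > 0 = 2.
Sanity: Σ A_w = 8 = 2^3 = 8 ✓.


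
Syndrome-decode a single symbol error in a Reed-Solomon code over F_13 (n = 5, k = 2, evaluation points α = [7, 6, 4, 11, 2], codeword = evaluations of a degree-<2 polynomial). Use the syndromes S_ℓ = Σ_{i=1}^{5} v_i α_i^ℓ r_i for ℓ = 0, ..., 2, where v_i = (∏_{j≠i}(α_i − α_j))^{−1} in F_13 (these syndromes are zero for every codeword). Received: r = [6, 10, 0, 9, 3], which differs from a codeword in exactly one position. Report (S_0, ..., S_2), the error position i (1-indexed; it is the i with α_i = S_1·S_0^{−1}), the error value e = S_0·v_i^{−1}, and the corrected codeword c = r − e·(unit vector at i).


S = (6, 3, 8), error at position 1, error magnitude e = 4, c = [2, 10, 0, 9, 3].

Step 1: column multipliers v_i = (∏_{j≠i}(α_i − α_j))^{−1} mod 13.
  i = 1 (α = 7): (7−6)(7−4)(7−11)(7−2) = 1·3·(−4)·5 = −60 ≡ 5, so v_1 = 5^{−1} = 8 (mod 13).
  i = 2 (α = 6): (6−7)(6−4)(6−11)(6−2) = (−1)·2·(−5)·4 = 40 ≡ 1, so v_2 = 1^{−1} = 1 (mod 13).
  i = 3 (α = 4): (4−7)(4−6)(4−11)(4−2) = (−3)·(−2)·(−7)·2 = −84 ≡ 7, so v_3 = 7^{−1} = 2 (mod 13).
  i = 4 (α = 11): (11−7)(11−6)(11−4)(11−2) = 4·5·7·9 = 1260 ≡ 12, so v_4 = 12^{−1} = 12 (mod 13).
  i = 5 (α = 2): (2−7)(2−6)(2−4)(2−11) = (−5)·(−4)·(−2)·(−9) = 360 ≡ 9, so v_5 = 9^{−1} = 3 (mod 13).
  v = [8, 1, 2, 12, 3].
Step 2: syndromes of r = [6, 10, 0, 9, 3] (all sums mod 13).
  S_0 = Σ v_i r_i = 8·6 + 1·10 + 2·0 + 12·9 + 3·3 = 175 ≡ 6.
  S_1 = Σ v_i α_i r_i = 8·7·6 + 1·6·10 + 2·4·0 + 12·11·9 + 3·2·3 = 1602 ≡ 3.
  α_i^2 mod 13 = [10, 10, 3, 4, 4].
  S_2 = Σ v_i α_i^2 r_i = 8·10·6 + 1·10·10 + 2·3·0 + 12·4·9 + 3·4·3 = 1048 ≡ 8.
  S = (6, 3, 8) ≠ 0, so r is not a codeword (an error is present).
Step 3: locate the error. For a single error e at position i, S_ℓ = v_i·e·α_i^ℓ, so α_err = S_1/S_0.
  S_0^{−1} = 6^{−1} = 11 (mod 13), so α_err = 3·11 = 33 ≡ 7 = α_1. Error position i = 1.
  Consistency check: S_2/S_1 = 8·9 = 72 ≡ 7 = α_err ✓ (single-error assumption holds).
Step 4: error magnitude e = S_0/v_1 = S_0·∏_{j≠1}(α_1 − α_j) = 6·5 = 30 ≡ 4 (mod 13).
Step 5: correct position 1: c_1 = r_1 − e = 6 − 4 ≡ 2 (mod 13). Hence c = [2, 10, 0, 9, 3].
  Check: interpolating c through the α_i gives m(x) = 6 + 5·x (degree < 2) with m(α_i) = c_i for every i, so c is indeed a codeword.


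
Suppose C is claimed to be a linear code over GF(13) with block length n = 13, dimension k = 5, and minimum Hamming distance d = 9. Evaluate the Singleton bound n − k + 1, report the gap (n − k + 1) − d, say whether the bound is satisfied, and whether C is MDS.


Singleton RHS = n − k + 1 = 9, slack = 0, bound satisfied, MDS.

Singleton bound: d ≤ n − k + 1.
Here n = 13, k = 5, so n − k + 1 = 9.
Given d = 9, check d ≤ 9: YES.
Slack = (n − k + 1) − d = 0.
The code is MDS (slack = 0).
Description: the claimed parameters are [13, 5, 9]_13; such a code would be MDS (meets Singleton bound).


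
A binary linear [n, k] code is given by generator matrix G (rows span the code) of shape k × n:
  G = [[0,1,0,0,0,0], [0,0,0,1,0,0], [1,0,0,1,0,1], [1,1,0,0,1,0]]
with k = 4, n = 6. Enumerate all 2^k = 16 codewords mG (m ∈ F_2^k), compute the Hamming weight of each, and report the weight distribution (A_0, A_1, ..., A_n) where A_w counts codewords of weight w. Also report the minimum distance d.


Weight distribution: A_0 = 1, A_1 = 2, A_2 = 4, A_3 = 6, A_4 = 3. Minimum distance d = 1.

Enumerate all 2^4 = 16 messages m ∈ F_2^4.
For each, compute codeword c = mG in F_2^6, then tally its weight.
  m = 0000 → c = 000000, weight = 0.
  m = 1000 → c = 010000, weight = 1.
  m = 0100 → c = 000100, weight = 1.
  m = 1100 → c = 010100, weight = 2.
  m = 0010 → c = 100101, weight = 3.
  m = 1010 → c = 110101, weight = 4.
  m = 0110 → c = 100001, weight = 2.
  m = 1110 → c = 110001, weight = 3.
  m = 0001 → c = 110010, weight = 3.
  m = 1001 → c = 100010, weight = 2.
  m = 0101 → c = 110110, weight = 4.
  m = 1101 → c = 100110, weight = 3.
  m = 0011 → c = 010111, weight = 4.
  m = 1011 → c = 000111, weight = 3.
  m = 0111 → c = 010011, weight = 3.
  m = 1111 → c = 000011, weight = 2.
Tally weights:
  weight 0: 1 codewords.
  weight 1: 2 codewords.
  weight 2: 4 codewords.
  weight 3: 6 codewords.
  weight 4: 3 codewords.
Minimum distance d = smallest w > 0 with A_w > 0 = 1.
Sanity: Σ A_w = 16 = 2^4 = 16 ✓.


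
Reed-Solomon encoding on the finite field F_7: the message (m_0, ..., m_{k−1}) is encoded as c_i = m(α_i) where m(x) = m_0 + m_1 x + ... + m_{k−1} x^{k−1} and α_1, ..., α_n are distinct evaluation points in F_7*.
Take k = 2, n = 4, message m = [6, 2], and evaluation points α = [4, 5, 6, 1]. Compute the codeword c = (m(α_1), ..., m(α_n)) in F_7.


c = [0, 2, 4, 1]

Message polynomial: m(x) = 6 + 2·x (mod 7).
For each evaluation point α_i, compute m(α_i) mod 7:
  α_1 = 4: Horner steps 2 → 0, so m(4) = 0.
  α_2 = 5: Horner steps 2 → 2, so m(5) = 2.
  α_3 = 6: Horner steps 2 → 4, so m(6) = 4.
  α_4 = 1: Horner steps 2 → 1, so m(1) = 1.
Codeword c = [0, 2, 4, 1] ∈ F_7^4.


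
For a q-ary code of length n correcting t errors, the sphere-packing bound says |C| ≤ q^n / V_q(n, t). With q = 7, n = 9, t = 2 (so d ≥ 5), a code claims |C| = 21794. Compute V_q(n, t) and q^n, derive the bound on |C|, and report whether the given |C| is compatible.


V_q(n, t) = 1351, q^n = 40353607, Hamming bound = 29869, |C| = 21794 ≤ bound (satisfied).

Step 1: Compute V_q(n, t) = Σ_{j=0}^2 C(n, j) (q−1)^j.
  j = 0: C(9,0)·(6)^0 = 1·1 = 1.
  j = 1: C(9,1)·(6)^1 = 9·6 = 54.
  j = 2: C(9,2)·(6)^2 = 36·36 = 1296.
  V_q(n, t) = 1 + 54 + 1296 = 1351.
Step 2: q^n = 7^9 = 40353607.
Step 3: Hamming bound ⌊q^n / V_q(n,t)⌋ = ⌊40353607/1351⌋ = 29869.
Step 4: Compare |C| = 21794 to 29869: satisfied.
The claimed |C| lies below the Hamming bound.


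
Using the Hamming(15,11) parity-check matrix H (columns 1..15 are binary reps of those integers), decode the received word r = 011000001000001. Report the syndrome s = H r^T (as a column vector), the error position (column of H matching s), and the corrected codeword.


s = (0, 1, 1, 1)^T, error position = 7, corrected codeword c = 011000101000001

Compute s = H r^T mod 2 one row at a time:
  s_1 = 0 + 1 + 0 + 0 + 0 + 0 + 0 + 1 = 2 ≡ 0 (mod 2).
  s_2 = 0 + 0 + 0 + 0 + 0 + 0 + 0 + 1 = 1 ≡ 1 (mod 2).
  s_3 = 1 + 1 + 0 + 0 + 0 + 0 + 0 + 1 = 3 ≡ 1 (mod 2).
  s_4 = 0 + 1 + 0 + 0 + 1 + 0 + 0 + 1 = 3 ≡ 1 (mod 2).
s = (0, 1, 1, 1)^T — this equals column 7 of H (binary 0111), so error is at position 7.
Correct: flip bit 7 of r = 011000001000001 to get c = 011000101000001.


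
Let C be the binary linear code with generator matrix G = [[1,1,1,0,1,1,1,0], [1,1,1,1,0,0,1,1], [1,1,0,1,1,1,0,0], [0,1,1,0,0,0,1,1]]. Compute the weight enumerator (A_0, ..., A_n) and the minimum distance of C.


Weight distribution: A_0 = 1, A_2 = 1, A_3 = 5, A_4 = 3, A_5 = 2, A_6 = 3, A_7 = 1. Minimum distance d = 2.

Enumerate all 2^4 = 16 messages m ∈ F_2^4.
For each, compute codeword c = mG in F_2^8, then tally its weight.
  m = 0000 → c = 00000000, weight = 0.
  m = 1000 → c = 11101110, weight = 6.
  m = 0100 → c = 11110011, weight = 6.
  m = 1100 → c = 00011101, weight = 4.
  m = 0010 → c = 11011100, weight = 5.
  m = 1010 → c = 00110010, weight = 3.
  m = 0110 → c = 00101111, weight = 5.
  m = 1110 → c = 11000001, weight = 3.
  m = 0001 → c = 01100011, weight = 4.
  m = 1001 → c = 10001101, weight = 4.
  m = 0101 → c = 10010000, weight = 2.
  m = 1101 → c = 01111110, weight = 6.
  m = 0011 → c = 10111111, weight = 7.
  m = 1011 → c = 01010001, weight = 3.
  m = 0111 → c = 01001100, weight = 3.
  m = 1111 → c = 10100010, weight = 3.
Tally weights:
  weight 0: 1 codewords.
  weight 2: 1 codewords.
  weight 3: 5 codewords.
  weight 4: 3 codewords.
  weight 5: 2 codewords.
  weight 6: 3 codewords.
  weight 7: 1 codewords.
Minimum distance d = smallest w > 0 with A_w > 0 = 2.
Sanity: Σ A_w = 16 = 2^4 = 16 ✓.


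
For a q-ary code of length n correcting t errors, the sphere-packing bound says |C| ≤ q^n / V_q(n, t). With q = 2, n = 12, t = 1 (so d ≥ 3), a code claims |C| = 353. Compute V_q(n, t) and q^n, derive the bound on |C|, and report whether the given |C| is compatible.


V_q(n, t) = 13, q^n = 4096, Hamming bound = 315, |C| = 353 > bound (violated).

Step 1: Compute V_q(n, t) = Σ_{j=0}^1 C(n, j) (q−1)^j.
  j = 0: C(12,0)·(1)^0 = 1·1 = 1.
  j = 1: C(12,1)·(1)^1 = 12·1 = 12.
  V_q(n, t) = 1 + 12 = 13.
Step 2: q^n = 2^12 = 4096.
Step 3: Hamming bound ⌊q^n / V_q(n,t)⌋ = ⌊4096/13⌋ = 315.
Step 4: Compare |C| = 353 to 315: violated.
The claimed |C| lies above the Hamming bound, so no 2-ary code of length 12 with d ≥ 3 can have 353 codewords.
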